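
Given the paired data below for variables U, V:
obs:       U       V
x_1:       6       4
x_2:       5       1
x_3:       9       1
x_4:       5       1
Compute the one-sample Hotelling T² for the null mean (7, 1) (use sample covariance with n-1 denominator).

Step 1 — sample mean vector:
  mean(U) = (6 + 5 + 9 + 5) / 4 = 25/4 = 6.25
  mean(V) = (4 + 1 + 1 + 1) / 4 = 7/4 = 1.75
  x̄ = (6.25, 1.75),  deviation x̄ - mu_0 = (6.25, 1.75) - (7, 1) = (-0.75, 0.75).

Step 2 — sample covariance matrix, S[i,j] = (1/(n-1)) · Σ_k (x_{k,i} - mean_i) · (x_{k,j} - mean_j), divisor n-1 = 3:
  S[U,U] = ((-0.25)·(-0.25) + (-1.25)·(-1.25) + (2.75)·(2.75) + (-1.25)·(-1.25)) / 3 = 10.75/3 = 3.5833
  S[U,V] = ((-0.25)·(2.25) + (-1.25)·(-0.75) + (2.75)·(-0.75) + (-1.25)·(-0.75)) / 3 = -0.75/3 = -0.25
  S[V,V] = ((2.25)·(2.25) + (-0.75)·(-0.75) + (-0.75)·(-0.75) + (-0.75)·(-0.75)) / 3 = 6.75/3 = 2.25
  S = [[3.5833, -0.25],
 [-0.25, 2.25]].

Step 3 — invert S. det(S) = 3.5833·2.25 - (-0.25)² = 8.
  S^{-1} = (1/det) · [[d, -b], [-b, a]] = [[0.2812, 0.0312],
 [0.0312, 0.4479]].

Step 4 — quadratic form (x̄ - mu_0)^T · S^{-1} · (x̄ - mu_0):
  S^{-1} · (x̄ - mu_0) = (-0.1875, 0.3125),
  (x̄ - mu_0)^T · [...] = (-0.75)·(-0.1875) + (0.75)·(0.3125) = 0.375.

Step 5 — scale by n: T² = 4 · 0.375 = 1.5.

T² ≈ 1.5


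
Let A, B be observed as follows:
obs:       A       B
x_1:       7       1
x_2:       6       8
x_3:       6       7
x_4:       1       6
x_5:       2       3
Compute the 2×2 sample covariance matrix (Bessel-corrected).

Step 1 — column means:
  mean(A) = (7 + 6 + 6 + 1 + 2) / 5 = 22/5 = 4.4
  mean(B) = (1 + 8 + 7 + 6 + 3) / 5 = 25/5 = 5

Step 2 — sample covariance S[i,j] = (1/(n-1)) · Σ_k (x_{k,i} - mean_i) · (x_{k,j} - mean_j), with n-1 = 4.
  S[A,A] = ((2.6)·(2.6) + (1.6)·(1.6) + (1.6)·(1.6) + (-3.4)·(-3.4) + (-2.4)·(-2.4)) / 4 = 29.2/4 = 7.3
  S[A,B] = ((2.6)·(-4) + (1.6)·(3) + (1.6)·(2) + (-3.4)·(1) + (-2.4)·(-2)) / 4 = -1/4 = -0.25
  S[B,B] = ((-4)·(-4) + (3)·(3) + (2)·(2) + (1)·(1) + (-2)·(-2)) / 4 = 34/4 = 8.5

S is symmetric (S[j,i] = S[i,j]). Assembling:

S = [[7.3, -0.25],
 [-0.25, 8.5]]


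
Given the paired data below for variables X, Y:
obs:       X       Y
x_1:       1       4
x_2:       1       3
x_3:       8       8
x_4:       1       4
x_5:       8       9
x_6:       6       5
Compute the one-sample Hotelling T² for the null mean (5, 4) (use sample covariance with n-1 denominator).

Step 1 — sample mean vector:
  mean(X) = (1 + 1 + 8 + 1 + 8 + 6) / 6 = 25/6 = 4.1667
  mean(Y) = (4 + 3 + 8 + 4 + 9 + 5) / 6 = 33/6 = 5.5
  x̄ = (4.1667, 5.5),  deviation x̄ - mu_0 = (4.1667, 5.5) - (5, 4) = (-0.8333, 1.5).

Step 2 — sample covariance matrix, S[i,j] = (1/(n-1)) · Σ_k (x_{k,i} - mean_i) · (x_{k,j} - mean_j), divisor n-1 = 5:
  S[X,X] = ((-3.1667)·(-3.1667) + (-3.1667)·(-3.1667) + (3.8333)·(3.8333) + (-3.1667)·(-3.1667) + (3.8333)·(3.8333) + (1.8333)·(1.8333)) / 5 = 62.8333/5 = 12.5667
  S[X,Y] = ((-3.1667)·(-1.5) + (-3.1667)·(-2.5) + (3.8333)·(2.5) + (-3.1667)·(-1.5) + (3.8333)·(3.5) + (1.8333)·(-0.5)) / 5 = 39.5/5 = 7.9
  S[Y,Y] = ((-1.5)·(-1.5) + (-2.5)·(-2.5) + (2.5)·(2.5) + (-1.5)·(-1.5) + (3.5)·(3.5) + (-0.5)·(-0.5)) / 5 = 29.5/5 = 5.9
  S = [[12.5667, 7.9],
 [7.9, 5.9]].

Step 3 — invert S. det(S) = 12.5667·5.9 - (7.9)² = 11.7333.
  S^{-1} = (1/det) · [[d, -b], [-b, a]] = [[0.5028, -0.6733],
 [-0.6733, 1.071]].

Step 4 — quadratic form (x̄ - mu_0)^T · S^{-1} · (x̄ - mu_0):
  S^{-1} · (x̄ - mu_0) = (-1.429, 2.1676),
  (x̄ - mu_0)^T · [...] = (-0.8333)·(-1.429) + (1.5)·(2.1676) = 4.4422.

Step 5 — scale by n: T² = 6 · 4.4422 = 26.6534.

T² ≈ 26.6534


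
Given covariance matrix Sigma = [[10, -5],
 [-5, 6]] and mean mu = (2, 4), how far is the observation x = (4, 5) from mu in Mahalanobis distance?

Step 1 — centre the observation: (x - mu) = (2, 1).

Step 2 — invert Sigma. det(Sigma) = 10·6 - (-5)² = 35.
  Sigma^{-1} = (1/det) · [[d, -b], [-b, a]] = [[0.1714, 0.1429],
 [0.1429, 0.2857]].

Step 3 — form the quadratic (x - mu)^T · Sigma^{-1} · (x - mu):
  Sigma^{-1} · (x - mu) = (0.4857, 0.5714).
  (x - mu)^T · [Sigma^{-1} · (x - mu)] = (2)·(0.4857) + (1)·(0.5714) = 1.5429.

Step 4 — take square root: d = √(1.5429) ≈ 1.2421.

d(x, mu) = √(1.5429) ≈ 1.2421


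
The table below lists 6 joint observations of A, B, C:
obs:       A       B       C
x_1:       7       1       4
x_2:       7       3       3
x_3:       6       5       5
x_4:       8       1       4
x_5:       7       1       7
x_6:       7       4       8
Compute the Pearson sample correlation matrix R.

Step 1 — column means:
  mean(A) = (7 + 7 + 6 + 8 + 7 + 7) / 6 = 42/6 = 7
  mean(B) = (1 + 3 + 5 + 1 + 1 + 4) / 6 = 15/6 = 2.5
  mean(C) = (4 + 3 + 5 + 4 + 7 + 8) / 6 = 31/6 = 5.1667

Step 2 — sample variances and covariances s[i,j] = (1/(n-1)) · Σ_k (x_{k,i} - mean_i) · (x_{k,j} - mean_j), with n-1 = 5:
  s[A,A] = ((0)·(0) + (0)·(0) + (-1)·(-1) + (1)·(1) + (0)·(0) + (0)·(0)) / 5 = 2/5 = 0.4
  s[A,B] = ((0)·(-1.5) + (0)·(0.5) + (-1)·(2.5) + (1)·(-1.5) + (0)·(-1.5) + (0)·(1.5)) / 5 = -4/5 = -0.8
  s[A,C] = ((0)·(-1.1667) + (0)·(-2.1667) + (-1)·(-0.1667) + (1)·(-1.1667) + (0)·(1.8333) + (0)·(2.8333)) / 5 = -1/5 = -0.2
  s[B,B] = ((-1.5)·(-1.5) + (0.5)·(0.5) + (2.5)·(2.5) + (-1.5)·(-1.5) + (-1.5)·(-1.5) + (1.5)·(1.5)) / 5 = 15.5/5 = 3.1
  s[B,C] = ((-1.5)·(-1.1667) + (0.5)·(-2.1667) + (2.5)·(-0.1667) + (-1.5)·(-1.1667) + (-1.5)·(1.8333) + (1.5)·(2.8333)) / 5 = 3.5/5 = 0.7
  s[C,C] = ((-1.1667)·(-1.1667) + (-2.1667)·(-2.1667) + (-0.1667)·(-0.1667) + (-1.1667)·(-1.1667) + (1.8333)·(1.8333) + (2.8333)·(2.8333)) / 5 = 18.8333/5 = 3.7667
  Sample standard deviations s_i = √(s[i,i]):
  s(A) = √(0.4) = 0.6325
  s(B) = √(3.1) = 1.7607
  s(C) = √(3.7667) = 1.9408

Step 3 — r_{ij} = s_{ij} / (s_i · s_j):
  r[A,A] = 1 (diagonal).
  r[A,B] = -0.8 / (0.6325 · 1.7607) = -0.8 / 1.1136 = -0.7184
  r[A,C] = -0.2 / (0.6325 · 1.9408) = -0.2 / 1.2275 = -0.1629
  r[B,B] = 1 (diagonal).
  r[B,C] = 0.7 / (1.7607 · 1.9408) = 0.7 / 3.4171 = 0.2049
  r[C,C] = 1 (diagonal).

R is symmetric with unit diagonal. Assembling:

R = [[1, -0.7184, -0.1629],
 [-0.7184, 1, 0.2049],
 [-0.1629, 0.2049, 1]]


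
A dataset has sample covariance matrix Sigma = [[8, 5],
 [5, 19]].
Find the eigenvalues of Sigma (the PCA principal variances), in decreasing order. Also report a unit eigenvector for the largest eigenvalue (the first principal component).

Step 1 — characteristic polynomial of 2×2 Sigma:
  det(Sigma - λI) = λ² - trace · λ + det = 0.
  trace = 8 + 19 = 27, det = 8·19 - (5)² = 127.
Step 2 — discriminant:
  Δ = trace² - 4·det = 729 - 508 = 221.
Step 3 — eigenvalues:
  λ = (trace ± √Δ)/2 = (27 ± 14.8661)/2,
  λ_1 = 20.933,  λ_2 = 6.067.

Step 4 — unit eigenvector for λ_1: solve (Sigma - λ_1 I)v = 0. First row:
  (8 - 20.933)·v_x + (5)·v_y = 0, i.e. (-12.933)·v_x + (5)·v_y = 0,
  so v ∝ (b, λ_1 - a) = (5, 12.933) = u.
  ||u|| = √((5)² + (12.933)²) = √(192.2634) ≈ 13.8659,
  v_1 = u/||u|| ≈ (0.3606, 0.9327) (||v_1|| = 1).

λ_1 = 20.933,  λ_2 = 6.067;  v_1 ≈ (0.3606, 0.9327)


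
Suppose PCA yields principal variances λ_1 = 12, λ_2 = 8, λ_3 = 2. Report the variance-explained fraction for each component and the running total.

Step 1 — total variance = trace(Sigma) = Σ λ_i = 12 + 8 + 2 = 22.

Step 2 — fraction explained by component i = λ_i / Σ λ:
  PC1: 12/22 = 0.5455
  PC2: 8/22 = 0.3636
  PC3: 2/22 = 0.0909

Step 3 — cumulative fraction after k components = (λ_1 + ... + λ_k) / Σ λ:
  k = 1: 12/22 = 0.5455
  k = 2: (12 + 8)/22 = 20/22 = 0.9091
  k = 3: (12 + 8 + 2)/22 = 22/22 = 1

Summary (fraction, with percent):

explained: PC1 0.5455 (54.55%), PC2 0.3636 (36.36%), PC3 0.0909 (9.09%);  cumulative: 0.5455, 0.9091, 1


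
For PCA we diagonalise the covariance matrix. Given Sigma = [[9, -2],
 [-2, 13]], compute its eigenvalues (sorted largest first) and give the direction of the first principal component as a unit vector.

Step 1 — characteristic polynomial of 2×2 Sigma:
  det(Sigma - λI) = λ² - trace · λ + det = 0.
  trace = 9 + 13 = 22, det = 9·13 - (-2)² = 113.
Step 2 — discriminant:
  Δ = trace² - 4·det = 484 - 452 = 32.
Step 3 — eigenvalues:
  λ = (trace ± √Δ)/2 = (22 ± 5.6569)/2,
  λ_1 = 13.8284,  λ_2 = 8.1716.

Step 4 — unit eigenvector for λ_1: solve (Sigma - λ_1 I)v = 0. First row:
  (9 - 13.8284)·v_x + (-2)·v_y = 0, i.e. (-4.8284)·v_x + (-2)·v_y = 0,
  so v ∝ (b, λ_1 - a) = (-2, 4.8284); multiply by -1 so the first entry is positive: u = (2, -4.8284).
  ||u|| = √((2)² + (-4.8284)²) = √(27.3137) ≈ 5.2263,
  v_1 = u/||u|| ≈ (0.3827, -0.9239) (||v_1|| = 1).

λ_1 = 13.8284,  λ_2 = 8.1716;  v_1 ≈ (0.3827, -0.9239)


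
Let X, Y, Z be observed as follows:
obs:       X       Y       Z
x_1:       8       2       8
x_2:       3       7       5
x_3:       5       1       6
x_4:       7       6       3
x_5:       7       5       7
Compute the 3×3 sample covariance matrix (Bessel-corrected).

Step 1 — column means:
  mean(X) = (8 + 3 + 5 + 7 + 7) / 5 = 30/5 = 6
  mean(Y) = (2 + 7 + 1 + 6 + 5) / 5 = 21/5 = 4.2
  mean(Z) = (8 + 5 + 6 + 3 + 7) / 5 = 29/5 = 5.8

Step 2 — sample covariance S[i,j] = (1/(n-1)) · Σ_k (x_{k,i} - mean_i) · (x_{k,j} - mean_j), with n-1 = 4.
  S[X,X] = ((2)·(2) + (-3)·(-3) + (-1)·(-1) + (1)·(1) + (1)·(1)) / 4 = 16/4 = 4
  S[X,Y] = ((2)·(-2.2) + (-3)·(2.8) + (-1)·(-3.2) + (1)·(1.8) + (1)·(0.8)) / 4 = -7/4 = -1.75
  S[X,Z] = ((2)·(2.2) + (-3)·(-0.8) + (-1)·(0.2) + (1)·(-2.8) + (1)·(1.2)) / 4 = 5/4 = 1.25
  S[Y,Y] = ((-2.2)·(-2.2) + (2.8)·(2.8) + (-3.2)·(-3.2) + (1.8)·(1.8) + (0.8)·(0.8)) / 4 = 26.8/4 = 6.7
  S[Y,Z] = ((-2.2)·(2.2) + (2.8)·(-0.8) + (-3.2)·(0.2) + (1.8)·(-2.8) + (0.8)·(1.2)) / 4 = -11.8/4 = -2.95
  S[Z,Z] = ((2.2)·(2.2) + (-0.8)·(-0.8) + (0.2)·(0.2) + (-2.8)·(-2.8) + (1.2)·(1.2)) / 4 = 14.8/4 = 3.7

S is symmetric (S[j,i] = S[i,j]). Assembling:

S = [[4, -1.75, 1.25],
 [-1.75, 6.7, -2.95],
 [1.25, -2.95, 3.7]]


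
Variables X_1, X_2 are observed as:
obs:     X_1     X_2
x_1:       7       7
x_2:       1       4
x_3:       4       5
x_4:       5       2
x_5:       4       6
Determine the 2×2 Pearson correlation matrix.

Step 1 — column means:
  mean(X_1) = (7 + 1 + 4 + 5 + 4) / 5 = 21/5 = 4.2
  mean(X_2) = (7 + 4 + 5 + 2 + 6) / 5 = 24/5 = 4.8

Step 2 — sample variances and covariances s[i,j] = (1/(n-1)) · Σ_k (x_{k,i} - mean_i) · (x_{k,j} - mean_j), with n-1 = 4:
  s[X_1,X_1] = ((2.8)·(2.8) + (-3.2)·(-3.2) + (-0.2)·(-0.2) + (0.8)·(0.8) + (-0.2)·(-0.2)) / 4 = 18.8/4 = 4.7
  s[X_1,X_2] = ((2.8)·(2.2) + (-3.2)·(-0.8) + (-0.2)·(0.2) + (0.8)·(-2.8) + (-0.2)·(1.2)) / 4 = 6.2/4 = 1.55
  s[X_2,X_2] = ((2.2)·(2.2) + (-0.8)·(-0.8) + (0.2)·(0.2) + (-2.8)·(-2.8) + (1.2)·(1.2)) / 4 = 14.8/4 = 3.7
  Sample standard deviations s_i = √(s[i,i]):
  s(X_1) = √(4.7) = 2.1679
  s(X_2) = √(3.7) = 1.9235

Step 3 — r_{ij} = s_{ij} / (s_i · s_j):
  r[X_1,X_1] = 1 (diagonal).
  r[X_1,X_2] = 1.55 / (2.1679 · 1.9235) = 1.55 / 4.1701 = 0.3717
  r[X_2,X_2] = 1 (diagonal).

R is symmetric with unit diagonal. Assembling:

R = [[1, 0.3717],
 [0.3717, 1]]


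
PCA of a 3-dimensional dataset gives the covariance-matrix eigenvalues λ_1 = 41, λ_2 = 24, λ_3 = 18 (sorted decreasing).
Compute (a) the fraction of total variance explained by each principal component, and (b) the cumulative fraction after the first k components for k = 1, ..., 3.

Step 1 — total variance = trace(Sigma) = Σ λ_i = 41 + 24 + 18 = 83.

Step 2 — fraction explained by component i = λ_i / Σ λ:
  PC1: 41/83 = 0.494
  PC2: 24/83 = 0.2892
  PC3: 18/83 = 0.2169

Step 3 — cumulative fraction after k components = (λ_1 + ... + λ_k) / Σ λ:
  k = 1: 41/83 = 0.494
  k = 2: (41 + 24)/83 = 65/83 = 0.7831
  k = 3: (41 + 24 + 18)/83 = 83/83 = 1

Summary (fraction, with percent):

explained: PC1 0.494 (49.4%), PC2 0.2892 (28.92%), PC3 0.2169 (21.69%);  cumulative: 0.494, 0.7831, 1


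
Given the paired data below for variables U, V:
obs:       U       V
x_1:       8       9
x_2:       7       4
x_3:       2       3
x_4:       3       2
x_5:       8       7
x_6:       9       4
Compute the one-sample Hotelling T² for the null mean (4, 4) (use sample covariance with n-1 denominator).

Step 1 — sample mean vector:
  mean(U) = (8 + 7 + 2 + 3 + 8 + 9) / 6 = 37/6 = 6.1667
  mean(V) = (9 + 4 + 3 + 2 + 7 + 4) / 6 = 29/6 = 4.8333
  x̄ = (6.1667, 4.8333),  deviation x̄ - mu_0 = (6.1667, 4.8333) - (4, 4) = (2.1667, 0.8333).

Step 2 — sample covariance matrix, S[i,j] = (1/(n-1)) · Σ_k (x_{k,i} - mean_i) · (x_{k,j} - mean_j), divisor n-1 = 5:
  S[U,U] = ((1.8333)·(1.8333) + (0.8333)·(0.8333) + (-4.1667)·(-4.1667) + (-3.1667)·(-3.1667) + (1.8333)·(1.8333) + (2.8333)·(2.8333)) / 5 = 42.8333/5 = 8.5667
  S[U,V] = ((1.8333)·(4.1667) + (0.8333)·(-0.8333) + (-4.1667)·(-1.8333) + (-3.1667)·(-2.8333) + (1.8333)·(2.1667) + (2.8333)·(-0.8333)) / 5 = 25.1667/5 = 5.0333
  S[V,V] = ((4.1667)·(4.1667) + (-0.8333)·(-0.8333) + (-1.8333)·(-1.8333) + (-2.8333)·(-2.8333) + (2.1667)·(2.1667) + (-0.8333)·(-0.8333)) / 5 = 34.8333/5 = 6.9667
  S = [[8.5667, 5.0333],
 [5.0333, 6.9667]].

Step 3 — invert S. det(S) = 8.5667·6.9667 - (5.0333)² = 34.3467.
  S^{-1} = (1/det) · [[d, -b], [-b, a]] = [[0.2028, -0.1465],
 [-0.1465, 0.2494]].

Step 4 — quadratic form (x̄ - mu_0)^T · S^{-1} · (x̄ - mu_0):
  S^{-1} · (x̄ - mu_0) = (0.3174, -0.1097),
  (x̄ - mu_0)^T · [...] = (2.1667)·(0.3174) + (0.8333)·(-0.1097) = 0.5962.

Step 5 — scale by n: T² = 6 · 0.5962 = 3.5773.

T² ≈ 3.5773


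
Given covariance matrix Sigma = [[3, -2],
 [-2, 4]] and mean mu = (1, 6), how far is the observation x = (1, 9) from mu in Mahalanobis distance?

Step 1 — centre the observation: (x - mu) = (0, 3).

Step 2 — invert Sigma. det(Sigma) = 3·4 - (-2)² = 8.
  Sigma^{-1} = (1/det) · [[d, -b], [-b, a]] = [[0.5, 0.25],
 [0.25, 0.375]].

Step 3 — form the quadratic (x - mu)^T · Sigma^{-1} · (x - mu):
  Sigma^{-1} · (x - mu) = (0.75, 1.125).
  (x - mu)^T · [Sigma^{-1} · (x - mu)] = (0)·(0.75) + (3)·(1.125) = 3.375.

Step 4 — take square root: d = √(3.375) ≈ 1.8371.

d(x, mu) = √(3.375) ≈ 1.8371


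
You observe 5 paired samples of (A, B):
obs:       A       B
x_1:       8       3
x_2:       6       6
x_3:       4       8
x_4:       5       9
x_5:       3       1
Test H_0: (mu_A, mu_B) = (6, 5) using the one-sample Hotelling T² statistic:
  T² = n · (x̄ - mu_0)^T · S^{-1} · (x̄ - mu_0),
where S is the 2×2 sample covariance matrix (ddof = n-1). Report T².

Step 1 — sample mean vector:
  mean(A) = (8 + 6 + 4 + 5 + 3) / 5 = 26/5 = 5.2
  mean(B) = (3 + 6 + 8 + 9 + 1) / 5 = 27/5 = 5.4
  x̄ = (5.2, 5.4),  deviation x̄ - mu_0 = (5.2, 5.4) - (6, 5) = (-0.8, 0.4).

Step 2 — sample covariance matrix, S[i,j] = (1/(n-1)) · Σ_k (x_{k,i} - mean_i) · (x_{k,j} - mean_j), divisor n-1 = 4:
  S[A,A] = ((2.8)·(2.8) + (0.8)·(0.8) + (-1.2)·(-1.2) + (-0.2)·(-0.2) + (-2.2)·(-2.2)) / 4 = 14.8/4 = 3.7
  S[A,B] = ((2.8)·(-2.4) + (0.8)·(0.6) + (-1.2)·(2.6) + (-0.2)·(3.6) + (-2.2)·(-4.4)) / 4 = -0.4/4 = -0.1
  S[B,B] = ((-2.4)·(-2.4) + (0.6)·(0.6) + (2.6)·(2.6) + (3.6)·(3.6) + (-4.4)·(-4.4)) / 4 = 45.2/4 = 11.3
  S = [[3.7, -0.1],
 [-0.1, 11.3]].

Step 3 — invert S. det(S) = 3.7·11.3 - (-0.1)² = 41.8.
  S^{-1} = (1/det) · [[d, -b], [-b, a]] = [[0.2703, 0.0024],
 [0.0024, 0.0885]].

Step 4 — quadratic form (x̄ - mu_0)^T · S^{-1} · (x̄ - mu_0):
  S^{-1} · (x̄ - mu_0) = (-0.2153, 0.0335),
  (x̄ - mu_0)^T · [...] = (-0.8)·(-0.2153) + (0.4)·(0.0335) = 0.1856.

Step 5 — scale by n: T² = 5 · 0.1856 = 0.9282.

T² ≈ 0.9282


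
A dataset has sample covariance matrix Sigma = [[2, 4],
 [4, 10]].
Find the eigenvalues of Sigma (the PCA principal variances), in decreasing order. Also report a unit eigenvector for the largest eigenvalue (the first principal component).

Step 1 — characteristic polynomial of 2×2 Sigma:
  det(Sigma - λI) = λ² - trace · λ + det = 0.
  trace = 2 + 10 = 12, det = 2·10 - (4)² = 4.
Step 2 — discriminant:
  Δ = trace² - 4·det = 144 - 16 = 128.
Step 3 — eigenvalues:
  λ = (trace ± √Δ)/2 = (12 ± 11.3137)/2,
  λ_1 = 11.6569,  λ_2 = 0.3431.

Step 4 — unit eigenvector for λ_1: solve (Sigma - λ_1 I)v = 0. First row:
  (2 - 11.6569)·v_x + (4)·v_y = 0, i.e. (-9.6569)·v_x + (4)·v_y = 0,
  so v ∝ (b, λ_1 - a) = (4, 9.6569) = u.
  ||u|| = √((4)² + (9.6569)²) = √(109.2548) ≈ 10.4525,
  v_1 = u/||u|| ≈ (0.3827, 0.9239) (||v_1|| = 1).

λ_1 = 11.6569,  λ_2 = 0.3431;  v_1 ≈ (0.3827, 0.9239)


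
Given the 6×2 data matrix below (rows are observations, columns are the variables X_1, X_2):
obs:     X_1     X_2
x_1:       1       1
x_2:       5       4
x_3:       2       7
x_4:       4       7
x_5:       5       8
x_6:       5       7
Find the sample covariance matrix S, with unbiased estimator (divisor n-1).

Step 1 — column means:
  mean(X_1) = (1 + 5 + 2 + 4 + 5 + 5) / 6 = 22/6 = 3.6667
  mean(X_2) = (1 + 4 + 7 + 7 + 8 + 7) / 6 = 34/6 = 5.6667

Step 2 — sample covariance S[i,j] = (1/(n-1)) · Σ_k (x_{k,i} - mean_i) · (x_{k,j} - mean_j), with n-1 = 5.
  S[X_1,X_1] = ((-2.6667)·(-2.6667) + (1.3333)·(1.3333) + (-1.6667)·(-1.6667) + (0.3333)·(0.3333) + (1.3333)·(1.3333) + (1.3333)·(1.3333)) / 5 = 15.3333/5 = 3.0667
  S[X_1,X_2] = ((-2.6667)·(-4.6667) + (1.3333)·(-1.6667) + (-1.6667)·(1.3333) + (0.3333)·(1.3333) + (1.3333)·(2.3333) + (1.3333)·(1.3333)) / 5 = 13.3333/5 = 2.6667
  S[X_2,X_2] = ((-4.6667)·(-4.6667) + (-1.6667)·(-1.6667) + (1.3333)·(1.3333) + (1.3333)·(1.3333) + (2.3333)·(2.3333) + (1.3333)·(1.3333)) / 5 = 35.3333/5 = 7.0667

S is symmetric (S[j,i] = S[i,j]). Assembling:

S = [[3.0667, 2.6667],
 [2.6667, 7.0667]]


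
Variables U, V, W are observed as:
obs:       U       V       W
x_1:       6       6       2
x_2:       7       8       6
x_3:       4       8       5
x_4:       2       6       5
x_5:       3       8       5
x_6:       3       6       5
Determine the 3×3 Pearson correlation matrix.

Step 1 — column means:
  mean(U) = (6 + 7 + 4 + 2 + 3 + 3) / 6 = 25/6 = 4.1667
  mean(V) = (6 + 8 + 8 + 6 + 8 + 6) / 6 = 42/6 = 7
  mean(W) = (2 + 6 + 5 + 5 + 5 + 5) / 6 = 28/6 = 4.6667

Step 2 — sample variances and covariances s[i,j] = (1/(n-1)) · Σ_k (x_{k,i} - mean_i) · (x_{k,j} - mean_j), with n-1 = 5:
  s[U,U] = ((1.8333)·(1.8333) + (2.8333)·(2.8333) + (-0.1667)·(-0.1667) + (-2.1667)·(-2.1667) + (-1.1667)·(-1.1667) + (-1.1667)·(-1.1667)) / 5 = 18.8333/5 = 3.7667
  s[U,V] = ((1.8333)·(-1) + (2.8333)·(1) + (-0.1667)·(1) + (-2.1667)·(-1) + (-1.1667)·(1) + (-1.1667)·(-1)) / 5 = 3/5 = 0.6
  s[U,W] = ((1.8333)·(-2.6667) + (2.8333)·(1.3333) + (-0.1667)·(0.3333) + (-2.1667)·(0.3333) + (-1.1667)·(0.3333) + (-1.1667)·(0.3333)) / 5 = -2.6667/5 = -0.5333
  s[V,V] = ((-1)·(-1) + (1)·(1) + (1)·(1) + (-1)·(-1) + (1)·(1) + (-1)·(-1)) / 5 = 6/5 = 1.2
  s[V,W] = ((-1)·(-2.6667) + (1)·(1.3333) + (1)·(0.3333) + (-1)·(0.3333) + (1)·(0.3333) + (-1)·(0.3333)) / 5 = 4/5 = 0.8
  s[W,W] = ((-2.6667)·(-2.6667) + (1.3333)·(1.3333) + (0.3333)·(0.3333) + (0.3333)·(0.3333) + (0.3333)·(0.3333) + (0.3333)·(0.3333)) / 5 = 9.3333/5 = 1.8667
  Sample standard deviations s_i = √(s[i,i]):
  s(U) = √(3.7667) = 1.9408
  s(V) = √(1.2) = 1.0954
  s(W) = √(1.8667) = 1.3663

Step 3 — r_{ij} = s_{ij} / (s_i · s_j):
  r[U,U] = 1 (diagonal).
  r[U,V] = 0.6 / (1.9408 · 1.0954) = 0.6 / 2.126 = 0.2822
  r[U,W] = -0.5333 / (1.9408 · 1.3663) = -0.5333 / 2.6516 = -0.2011
  r[V,V] = 1 (diagonal).
  r[V,W] = 0.8 / (1.0954 · 1.3663) = 0.8 / 1.4967 = 0.5345
  r[W,W] = 1 (diagonal).

R is symmetric with unit diagonal. Assembling:

R = [[1, 0.2822, -0.2011],
 [0.2822, 1, 0.5345],
 [-0.2011, 0.5345, 1]]


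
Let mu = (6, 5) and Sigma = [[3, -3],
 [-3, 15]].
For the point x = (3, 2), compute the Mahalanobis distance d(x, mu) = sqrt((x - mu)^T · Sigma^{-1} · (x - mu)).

Step 1 — centre the observation: (x - mu) = (-3, -3).

Step 2 — invert Sigma. det(Sigma) = 3·15 - (-3)² = 36.
  Sigma^{-1} = (1/det) · [[d, -b], [-b, a]] = [[0.4167, 0.0833],
 [0.0833, 0.0833]].

Step 3 — form the quadratic (x - mu)^T · Sigma^{-1} · (x - mu):
  Sigma^{-1} · (x - mu) = (-1.5, -0.5).
  (x - mu)^T · [Sigma^{-1} · (x - mu)] = (-3)·(-1.5) + (-3)·(-0.5) = 6.

Step 4 — take square root: d = √(6) ≈ 2.4495.

d(x, mu) = √(6) ≈ 2.4495


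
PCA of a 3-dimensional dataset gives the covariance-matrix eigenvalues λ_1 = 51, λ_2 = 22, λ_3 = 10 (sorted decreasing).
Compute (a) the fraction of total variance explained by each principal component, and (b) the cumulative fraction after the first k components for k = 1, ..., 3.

Step 1 — total variance = trace(Sigma) = Σ λ_i = 51 + 22 + 10 = 83.

Step 2 — fraction explained by component i = λ_i / Σ λ:
  PC1: 51/83 = 0.6145
  PC2: 22/83 = 0.2651
  PC3: 10/83 = 0.1205

Step 3 — cumulative fraction after k components = (λ_1 + ... + λ_k) / Σ λ:
  k = 1: 51/83 = 0.6145
  k = 2: (51 + 22)/83 = 73/83 = 0.8795
  k = 3: (51 + 22 + 10)/83 = 83/83 = 1

Summary (fraction, with percent):

explained: PC1 0.6145 (61.45%), PC2 0.2651 (26.51%), PC3 0.1205 (12.05%);  cumulative: 0.6145, 0.8795, 1


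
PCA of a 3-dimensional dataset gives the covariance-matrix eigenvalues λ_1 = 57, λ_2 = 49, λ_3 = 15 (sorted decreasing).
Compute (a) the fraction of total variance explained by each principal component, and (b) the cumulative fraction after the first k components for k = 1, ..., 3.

Step 1 — total variance = trace(Sigma) = Σ λ_i = 57 + 49 + 15 = 121.

Step 2 — fraction explained by component i = λ_i / Σ λ:
  PC1: 57/121 = 0.4711
  PC2: 49/121 = 0.405
  PC3: 15/121 = 0.124

Step 3 — cumulative fraction after k components = (λ_1 + ... + λ_k) / Σ λ:
  k = 1: 57/121 = 0.4711
  k = 2: (57 + 49)/121 = 106/121 = 0.876
  k = 3: (57 + 49 + 15)/121 = 121/121 = 1

Summary (fraction, with percent):

explained: PC1 0.4711 (47.11%), PC2 0.405 (40.5%), PC3 0.124 (12.4%);  cumulative: 0.4711, 0.876, 1


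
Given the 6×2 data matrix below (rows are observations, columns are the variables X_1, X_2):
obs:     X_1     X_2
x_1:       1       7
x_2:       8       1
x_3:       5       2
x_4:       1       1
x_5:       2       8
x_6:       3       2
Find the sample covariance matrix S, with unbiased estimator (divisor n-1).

Step 1 — column means:
  mean(X_1) = (1 + 8 + 5 + 1 + 2 + 3) / 6 = 20/6 = 3.3333
  mean(X_2) = (7 + 1 + 2 + 1 + 8 + 2) / 6 = 21/6 = 3.5

Step 2 — sample covariance S[i,j] = (1/(n-1)) · Σ_k (x_{k,i} - mean_i) · (x_{k,j} - mean_j), with n-1 = 5.
  S[X_1,X_1] = ((-2.3333)·(-2.3333) + (4.6667)·(4.6667) + (1.6667)·(1.6667) + (-2.3333)·(-2.3333) + (-1.3333)·(-1.3333) + (-0.3333)·(-0.3333)) / 5 = 37.3333/5 = 7.4667
  S[X_1,X_2] = ((-2.3333)·(3.5) + (4.6667)·(-2.5) + (1.6667)·(-1.5) + (-2.3333)·(-2.5) + (-1.3333)·(4.5) + (-0.3333)·(-1.5)) / 5 = -22/5 = -4.4
  S[X_2,X_2] = ((3.5)·(3.5) + (-2.5)·(-2.5) + (-1.5)·(-1.5) + (-2.5)·(-2.5) + (4.5)·(4.5) + (-1.5)·(-1.5)) / 5 = 49.5/5 = 9.9

S is symmetric (S[j,i] = S[i,j]). Assembling:

S = [[7.4667, -4.4],
 [-4.4, 9.9]]


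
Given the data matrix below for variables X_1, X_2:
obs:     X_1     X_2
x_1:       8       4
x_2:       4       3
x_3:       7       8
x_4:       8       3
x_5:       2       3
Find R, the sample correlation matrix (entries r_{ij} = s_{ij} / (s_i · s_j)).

Step 1 — column means:
  mean(X_1) = (8 + 4 + 7 + 8 + 2) / 5 = 29/5 = 5.8
  mean(X_2) = (4 + 3 + 8 + 3 + 3) / 5 = 21/5 = 4.2

Step 2 — sample variances and covariances s[i,j] = (1/(n-1)) · Σ_k (x_{k,i} - mean_i) · (x_{k,j} - mean_j), with n-1 = 4:
  s[X_1,X_1] = ((2.2)·(2.2) + (-1.8)·(-1.8) + (1.2)·(1.2) + (2.2)·(2.2) + (-3.8)·(-3.8)) / 4 = 28.8/4 = 7.2
  s[X_1,X_2] = ((2.2)·(-0.2) + (-1.8)·(-1.2) + (1.2)·(3.8) + (2.2)·(-1.2) + (-3.8)·(-1.2)) / 4 = 8.2/4 = 2.05
  s[X_2,X_2] = ((-0.2)·(-0.2) + (-1.2)·(-1.2) + (3.8)·(3.8) + (-1.2)·(-1.2) + (-1.2)·(-1.2)) / 4 = 18.8/4 = 4.7
  Sample standard deviations s_i = √(s[i,i]):
  s(X_1) = √(7.2) = 2.6833
  s(X_2) = √(4.7) = 2.1679

Step 3 — r_{ij} = s_{ij} / (s_i · s_j):
  r[X_1,X_1] = 1 (diagonal).
  r[X_1,X_2] = 2.05 / (2.6833 · 2.1679) = 2.05 / 5.8172 = 0.3524
  r[X_2,X_2] = 1 (diagonal).

R is symmetric with unit diagonal. Assembling:

R = [[1, 0.3524],
 [0.3524, 1]]


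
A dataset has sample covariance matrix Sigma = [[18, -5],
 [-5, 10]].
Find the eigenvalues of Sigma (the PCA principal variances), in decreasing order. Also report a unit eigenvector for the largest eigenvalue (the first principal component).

Step 1 — characteristic polynomial of 2×2 Sigma:
  det(Sigma - λI) = λ² - trace · λ + det = 0.
  trace = 18 + 10 = 28, det = 18·10 - (-5)² = 155.
Step 2 — discriminant:
  Δ = trace² - 4·det = 784 - 620 = 164.
Step 3 — eigenvalues:
  λ = (trace ± √Δ)/2 = (28 ± 12.8062)/2,
  λ_1 = 20.4031,  λ_2 = 7.5969.

Step 4 — unit eigenvector for λ_1: solve (Sigma - λ_1 I)v = 0. First row:
  (18 - 20.4031)·v_x + (-5)·v_y = 0, i.e. (-2.4031)·v_x + (-5)·v_y = 0,
  so v ∝ (b, λ_1 - a) = (-5, 2.4031); multiply by -1 so the first entry is positive: u = (5, -2.4031).
  ||u|| = √((5)² + (-2.4031)²) = √(30.775) ≈ 5.5475,
  v_1 = u/||u|| ≈ (0.9013, -0.4332) (||v_1|| = 1).

λ_1 = 20.4031,  λ_2 = 7.5969;  v_1 ≈ (0.9013, -0.4332)


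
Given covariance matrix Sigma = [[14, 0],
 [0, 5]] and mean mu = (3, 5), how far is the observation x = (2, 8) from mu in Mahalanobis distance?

Step 1 — centre the observation: (x - mu) = (-1, 3).

Step 2 — invert Sigma. det(Sigma) = 14·5 - (0)² = 70.
  Sigma^{-1} = (1/det) · [[d, -b], [-b, a]] = [[0.0714, 0],
 [0, 0.2]].

Step 3 — form the quadratic (x - mu)^T · Sigma^{-1} · (x - mu):
  Sigma^{-1} · (x - mu) = (-0.0714, 0.6).
  (x - mu)^T · [Sigma^{-1} · (x - mu)] = (-1)·(-0.0714) + (3)·(0.6) = 1.8714.

Step 4 — take square root: d = √(1.8714) ≈ 1.368.

d(x, mu) = √(1.8714) ≈ 1.368


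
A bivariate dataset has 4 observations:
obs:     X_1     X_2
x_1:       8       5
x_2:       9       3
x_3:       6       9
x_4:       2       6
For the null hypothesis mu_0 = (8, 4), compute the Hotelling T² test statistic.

Step 1 — sample mean vector:
  mean(X_1) = (8 + 9 + 6 + 2) / 4 = 25/4 = 6.25
  mean(X_2) = (5 + 3 + 9 + 6) / 4 = 23/4 = 5.75
  x̄ = (6.25, 5.75),  deviation x̄ - mu_0 = (6.25, 5.75) - (8, 4) = (-1.75, 1.75).

Step 2 — sample covariance matrix, S[i,j] = (1/(n-1)) · Σ_k (x_{k,i} - mean_i) · (x_{k,j} - mean_j), divisor n-1 = 3:
  S[X_1,X_1] = ((1.75)·(1.75) + (2.75)·(2.75) + (-0.25)·(-0.25) + (-4.25)·(-4.25)) / 3 = 28.75/3 = 9.5833
  S[X_1,X_2] = ((1.75)·(-0.75) + (2.75)·(-2.75) + (-0.25)·(3.25) + (-4.25)·(0.25)) / 3 = -10.75/3 = -3.5833
  S[X_2,X_2] = ((-0.75)·(-0.75) + (-2.75)·(-2.75) + (3.25)·(3.25) + (0.25)·(0.25)) / 3 = 18.75/3 = 6.25
  S = [[9.5833, -3.5833],
 [-3.5833, 6.25]].

Step 3 — invert S. det(S) = 9.5833·6.25 - (-3.5833)² = 47.0556.
  S^{-1} = (1/det) · [[d, -b], [-b, a]] = [[0.1328, 0.0762],
 [0.0762, 0.2037]].

Step 4 — quadratic form (x̄ - mu_0)^T · S^{-1} · (x̄ - mu_0):
  S^{-1} · (x̄ - mu_0) = (-0.0992, 0.2231),
  (x̄ - mu_0)^T · [...] = (-1.75)·(-0.0992) + (1.75)·(0.2231) = 0.564.

Step 5 — scale by n: T² = 4 · 0.564 = 2.2562.

T² ≈ 2.2562


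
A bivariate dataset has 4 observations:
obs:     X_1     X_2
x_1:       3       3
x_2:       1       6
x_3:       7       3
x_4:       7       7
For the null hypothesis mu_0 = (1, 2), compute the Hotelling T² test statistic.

Step 1 — sample mean vector:
  mean(X_1) = (3 + 1 + 7 + 7) / 4 = 18/4 = 4.5
  mean(X_2) = (3 + 6 + 3 + 7) / 4 = 19/4 = 4.75
  x̄ = (4.5, 4.75),  deviation x̄ - mu_0 = (4.5, 4.75) - (1, 2) = (3.5, 2.75).

Step 2 — sample covariance matrix, S[i,j] = (1/(n-1)) · Σ_k (x_{k,i} - mean_i) · (x_{k,j} - mean_j), divisor n-1 = 3:
  S[X_1,X_1] = ((-1.5)·(-1.5) + (-3.5)·(-3.5) + (2.5)·(2.5) + (2.5)·(2.5)) / 3 = 27/3 = 9
  S[X_1,X_2] = ((-1.5)·(-1.75) + (-3.5)·(1.25) + (2.5)·(-1.75) + (2.5)·(2.25)) / 3 = -0.5/3 = -0.1667
  S[X_2,X_2] = ((-1.75)·(-1.75) + (1.25)·(1.25) + (-1.75)·(-1.75) + (2.25)·(2.25)) / 3 = 12.75/3 = 4.25
  S = [[9, -0.1667],
 [-0.1667, 4.25]].

Step 3 — invert S. det(S) = 9·4.25 - (-0.1667)² = 38.2222.
  S^{-1} = (1/det) · [[d, -b], [-b, a]] = [[0.1112, 0.0044],
 [0.0044, 0.2355]].

Step 4 — quadratic form (x̄ - mu_0)^T · S^{-1} · (x̄ - mu_0):
  S^{-1} · (x̄ - mu_0) = (0.4012, 0.6628),
  (x̄ - mu_0)^T · [...] = (3.5)·(0.4012) + (2.75)·(0.6628) = 3.2267.

Step 5 — scale by n: T² = 4 · 3.2267 = 12.907.

T² ≈ 12.907


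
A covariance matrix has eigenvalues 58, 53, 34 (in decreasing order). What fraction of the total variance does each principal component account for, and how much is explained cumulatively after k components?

Step 1 — total variance = trace(Sigma) = Σ λ_i = 58 + 53 + 34 = 145.

Step 2 — fraction explained by component i = λ_i / Σ λ:
  PC1: 58/145 = 0.4
  PC2: 53/145 = 0.3655
  PC3: 34/145 = 0.2345

Step 3 — cumulative fraction after k components = (λ_1 + ... + λ_k) / Σ λ:
  k = 1: 58/145 = 0.4
  k = 2: (58 + 53)/145 = 111/145 = 0.7655
  k = 3: (58 + 53 + 34)/145 = 145/145 = 1

Summary (fraction, with percent):

explained: PC1 0.4 (40%), PC2 0.3655 (36.55%), PC3 0.2345 (23.45%);  cumulative: 0.4, 0.7655, 1


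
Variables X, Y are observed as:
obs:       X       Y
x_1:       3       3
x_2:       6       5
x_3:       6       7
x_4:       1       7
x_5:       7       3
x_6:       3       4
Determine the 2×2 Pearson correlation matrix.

Step 1 — column means:
  mean(X) = (3 + 6 + 6 + 1 + 7 + 3) / 6 = 26/6 = 4.3333
  mean(Y) = (3 + 5 + 7 + 7 + 3 + 4) / 6 = 29/6 = 4.8333

Step 2 — sample variances and covariances s[i,j] = (1/(n-1)) · Σ_k (x_{k,i} - mean_i) · (x_{k,j} - mean_j), with n-1 = 5:
  s[X,X] = ((-1.3333)·(-1.3333) + (1.6667)·(1.6667) + (1.6667)·(1.6667) + (-3.3333)·(-3.3333) + (2.6667)·(2.6667) + (-1.3333)·(-1.3333)) / 5 = 27.3333/5 = 5.4667
  s[X,Y] = ((-1.3333)·(-1.8333) + (1.6667)·(0.1667) + (1.6667)·(2.1667) + (-3.3333)·(2.1667) + (2.6667)·(-1.8333) + (-1.3333)·(-0.8333)) / 5 = -4.6667/5 = -0.9333
  s[Y,Y] = ((-1.8333)·(-1.8333) + (0.1667)·(0.1667) + (2.1667)·(2.1667) + (2.1667)·(2.1667) + (-1.8333)·(-1.8333) + (-0.8333)·(-0.8333)) / 5 = 16.8333/5 = 3.3667
  Sample standard deviations s_i = √(s[i,i]):
  s(X) = √(5.4667) = 2.3381
  s(Y) = √(3.3667) = 1.8348

Step 3 — r_{ij} = s_{ij} / (s_i · s_j):
  r[X,X] = 1 (diagonal).
  r[X,Y] = -0.9333 / (2.3381 · 1.8348) = -0.9333 / 4.29 = -0.2176
  r[Y,Y] = 1 (diagonal).

R is symmetric with unit diagonal. Assembling:

R = [[1, -0.2176],
 [-0.2176, 1]]


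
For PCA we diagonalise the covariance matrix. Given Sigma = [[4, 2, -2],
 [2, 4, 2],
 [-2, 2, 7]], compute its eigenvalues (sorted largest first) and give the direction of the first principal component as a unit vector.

Step 1 — characteristic polynomial p(λ) = det(λI - Sigma) = λ³ - tr·λ² + c_1·λ - det, where tr = trace, c_1 = sum of the principal 2×2 minors, det = det(Sigma):
  tr = 4 + 4 + 7 = 15,
  c_1 = (4·4 - (2)²) + (4·7 - (-2)²) + (4·7 - (2)²) = 12 + 24 + 24 = 60,
  det = 4·(4·7 - (2)²) - (2)·((2)·7 - (2)·(-2)) + (-2)·((2)·(2) - 4·(-2)) = 4·(24) - (2)·(18) + (-2)·(12) = 36.
  So p(λ) = λ³ - 15λ² + 60λ - 36.
Step 2 — look for an integer root (rational root theorem: any rational root is an integer divisor of 36). Testing λ = 6:
  p(6) = 216 - 540 + 360 - 36 = 0  ✓
  Dividing out (λ - 6): p(λ) = (λ - 6)(λ² - 9λ + 6).
Step 3 — remaining eigenvalues from the quadratic λ² - 9λ + 6 = 0:
  Δ = 9² - 4·6 = 81 - 24 = 57,  λ = (9 ± √57)/2 = (9 ± 7.5498)/2 ≈ 8.2749 or 0.7251.
  Sorted: λ_1 = 8.2749,  λ_2 = 6,  λ_3 = 0.7251  (check: sum = 15 = tr ✓).

Step 4 — unit eigenvector for λ_1 ≈ 8.2749: v spans the null space of (Sigma - λ_1 I), whose rows are
  r_1 = (-4.2749, 2, -2),  r_2 = (2, -4.2749, 2),  r_3 = (-2, 2, -1.2749).
  v is orthogonal to every row, so take v ∝ r_1 × r_2 = ((2)·(2) - (-2)·(-4.2749), (-2)·(2) - (-4.2749)·(2), (-4.2749)·(-4.2749) - (2)·(2)) ≈ (-4.5498, 4.5498, 14.2749).
  Rescale (multiply by -1 so the first nonzero entry is positive): u = (4.5498, -4.5498, -14.2749).
  ||u|| = √((4.5498)² + (-4.5498)² + (-14.2749)²) = √(245.1752) ≈ 15.6581,  v_1 = u/||u|| ≈ (0.2906, -0.2906, -0.9117) (||v_1|| = 1).

λ_1 = 8.2749,  λ_2 = 6,  λ_3 = 0.7251;  v_1 ≈ (0.2906, -0.2906, -0.9117)


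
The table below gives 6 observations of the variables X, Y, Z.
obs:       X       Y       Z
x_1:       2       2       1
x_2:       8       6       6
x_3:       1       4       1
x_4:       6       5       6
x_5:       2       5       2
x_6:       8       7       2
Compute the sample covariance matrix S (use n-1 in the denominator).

Step 1 — column means:
  mean(X) = (2 + 8 + 1 + 6 + 2 + 8) / 6 = 27/6 = 4.5
  mean(Y) = (2 + 6 + 4 + 5 + 5 + 7) / 6 = 29/6 = 4.8333
  mean(Z) = (1 + 6 + 1 + 6 + 2 + 2) / 6 = 18/6 = 3

Step 2 — sample covariance S[i,j] = (1/(n-1)) · Σ_k (x_{k,i} - mean_i) · (x_{k,j} - mean_j), with n-1 = 5.
  S[X,X] = ((-2.5)·(-2.5) + (3.5)·(3.5) + (-3.5)·(-3.5) + (1.5)·(1.5) + (-2.5)·(-2.5) + (3.5)·(3.5)) / 5 = 51.5/5 = 10.3
  S[X,Y] = ((-2.5)·(-2.8333) + (3.5)·(1.1667) + (-3.5)·(-0.8333) + (1.5)·(0.1667) + (-2.5)·(0.1667) + (3.5)·(2.1667)) / 5 = 21.5/5 = 4.3
  S[X,Z] = ((-2.5)·(-2) + (3.5)·(3) + (-3.5)·(-2) + (1.5)·(3) + (-2.5)·(-1) + (3.5)·(-1)) / 5 = 26/5 = 5.2
  S[Y,Y] = ((-2.8333)·(-2.8333) + (1.1667)·(1.1667) + (-0.8333)·(-0.8333) + (0.1667)·(0.1667) + (0.1667)·(0.1667) + (2.1667)·(2.1667)) / 5 = 14.8333/5 = 2.9667
  S[Y,Z] = ((-2.8333)·(-2) + (1.1667)·(3) + (-0.8333)·(-2) + (0.1667)·(3) + (0.1667)·(-1) + (2.1667)·(-1)) / 5 = 9/5 = 1.8
  S[Z,Z] = ((-2)·(-2) + (3)·(3) + (-2)·(-2) + (3)·(3) + (-1)·(-1) + (-1)·(-1)) / 5 = 28/5 = 5.6

S is symmetric (S[j,i] = S[i,j]). Assembling:

S = [[10.3, 4.3, 5.2],
 [4.3, 2.9667, 1.8],
 [5.2, 1.8, 5.6]]


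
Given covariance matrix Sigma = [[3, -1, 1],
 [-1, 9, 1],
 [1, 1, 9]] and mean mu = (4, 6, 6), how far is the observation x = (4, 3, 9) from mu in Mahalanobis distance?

Step 1 — centre the observation: (x - mu) = (0, -3, 3).

Step 2 — invert Sigma (cofactor / det for 3×3, or solve directly):
  Sigma^{-1} = [[0.3636, 0.0455, -0.0455],
 [0.0455, 0.1182, -0.0182],
 [-0.0455, -0.0182, 0.1182]].

Step 3 — form the quadratic (x - mu)^T · Sigma^{-1} · (x - mu):
  Sigma^{-1} · (x - mu) = (-0.2727, -0.4091, 0.4091).
  (x - mu)^T · [Sigma^{-1} · (x - mu)] = (0)·(-0.2727) + (-3)·(-0.4091) + (3)·(0.4091) = 2.4545.

Step 4 — take square root: d = √(2.4545) ≈ 1.5667.

d(x, mu) = √(2.4545) ≈ 1.5667


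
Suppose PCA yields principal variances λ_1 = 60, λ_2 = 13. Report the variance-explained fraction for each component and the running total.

Step 1 — total variance = trace(Sigma) = Σ λ_i = 60 + 13 = 73.

Step 2 — fraction explained by component i = λ_i / Σ λ:
  PC1: 60/73 = 0.8219
  PC2: 13/73 = 0.1781

Step 3 — cumulative fraction after k components = (λ_1 + ... + λ_k) / Σ λ:
  k = 1: 60/73 = 0.8219
  k = 2: (60 + 13)/73 = 73/73 = 1

Summary (fraction, with percent):

explained: PC1 0.8219 (82.19%), PC2 0.1781 (17.81%);  cumulative: 0.8219, 1


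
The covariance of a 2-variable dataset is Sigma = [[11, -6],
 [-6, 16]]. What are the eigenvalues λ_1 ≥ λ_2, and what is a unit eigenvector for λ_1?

Step 1 — characteristic polynomial of 2×2 Sigma:
  det(Sigma - λI) = λ² - trace · λ + det = 0.
  trace = 11 + 16 = 27, det = 11·16 - (-6)² = 140.
Step 2 — discriminant:
  Δ = trace² - 4·det = 729 - 560 = 169.
Step 3 — eigenvalues:
  λ = (trace ± √Δ)/2 = (27 ± 13)/2,
  λ_1 = 20,  λ_2 = 7.

Step 4 — unit eigenvector for λ_1: solve (Sigma - λ_1 I)v = 0. First row:
  (11 - 20)·v_x + (-6)·v_y = 0, i.e. (-9)·v_x + (-6)·v_y = 0,
  so v ∝ (b, λ_1 - a) = (-6, 9); multiply by -1 so the first entry is positive: u = (6, -9).
  ||u|| = √((6)² + (-9)²) = √(117) ≈ 10.8167,
  v_1 = u/||u|| ≈ (0.5547, -0.8321) (||v_1|| = 1).

λ_1 = 20,  λ_2 = 7;  v_1 ≈ (0.5547, -0.8321)


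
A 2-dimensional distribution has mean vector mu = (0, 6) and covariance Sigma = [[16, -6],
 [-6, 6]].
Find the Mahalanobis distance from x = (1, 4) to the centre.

Step 1 — centre the observation: (x - mu) = (1, -2).

Step 2 — invert Sigma. det(Sigma) = 16·6 - (-6)² = 60.
  Sigma^{-1} = (1/det) · [[d, -b], [-b, a]] = [[0.1, 0.1],
 [0.1, 0.2667]].

Step 3 — form the quadratic (x - mu)^T · Sigma^{-1} · (x - mu):
  Sigma^{-1} · (x - mu) = (-0.1, -0.4333).
  (x - mu)^T · [Sigma^{-1} · (x - mu)] = (1)·(-0.1) + (-2)·(-0.4333) = 0.7667.

Step 4 — take square root: d = √(0.7667) ≈ 0.8756.

d(x, mu) = √(0.7667) ≈ 0.8756


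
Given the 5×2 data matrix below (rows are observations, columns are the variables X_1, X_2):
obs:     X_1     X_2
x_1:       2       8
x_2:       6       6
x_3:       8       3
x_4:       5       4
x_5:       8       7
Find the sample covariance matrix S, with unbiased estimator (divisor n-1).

Step 1 — column means:
  mean(X_1) = (2 + 6 + 8 + 5 + 8) / 5 = 29/5 = 5.8
  mean(X_2) = (8 + 6 + 3 + 4 + 7) / 5 = 28/5 = 5.6

Step 2 — sample covariance S[i,j] = (1/(n-1)) · Σ_k (x_{k,i} - mean_i) · (x_{k,j} - mean_j), with n-1 = 4.
  S[X_1,X_1] = ((-3.8)·(-3.8) + (0.2)·(0.2) + (2.2)·(2.2) + (-0.8)·(-0.8) + (2.2)·(2.2)) / 4 = 24.8/4 = 6.2
  S[X_1,X_2] = ((-3.8)·(2.4) + (0.2)·(0.4) + (2.2)·(-2.6) + (-0.8)·(-1.6) + (2.2)·(1.4)) / 4 = -10.4/4 = -2.6
  S[X_2,X_2] = ((2.4)·(2.4) + (0.4)·(0.4) + (-2.6)·(-2.6) + (-1.6)·(-1.6) + (1.4)·(1.4)) / 4 = 17.2/4 = 4.3

S is symmetric (S[j,i] = S[i,j]). Assembling:

S = [[6.2, -2.6],
 [-2.6, 4.3]]


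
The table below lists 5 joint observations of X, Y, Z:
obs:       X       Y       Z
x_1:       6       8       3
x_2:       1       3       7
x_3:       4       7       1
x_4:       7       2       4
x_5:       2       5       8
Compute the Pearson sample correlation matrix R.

Step 1 — column means:
  mean(X) = (6 + 1 + 4 + 7 + 2) / 5 = 20/5 = 4
  mean(Y) = (8 + 3 + 7 + 2 + 5) / 5 = 25/5 = 5
  mean(Z) = (3 + 7 + 1 + 4 + 8) / 5 = 23/5 = 4.6

Step 2 — sample variances and covariances s[i,j] = (1/(n-1)) · Σ_k (x_{k,i} - mean_i) · (x_{k,j} - mean_j), with n-1 = 4:
  s[X,X] = ((2)·(2) + (-3)·(-3) + (0)·(0) + (3)·(3) + (-2)·(-2)) / 4 = 26/4 = 6.5
  s[X,Y] = ((2)·(3) + (-3)·(-2) + (0)·(2) + (3)·(-3) + (-2)·(0)) / 4 = 3/4 = 0.75
  s[X,Z] = ((2)·(-1.6) + (-3)·(2.4) + (0)·(-3.6) + (3)·(-0.6) + (-2)·(3.4)) / 4 = -19/4 = -4.75
  s[Y,Y] = ((3)·(3) + (-2)·(-2) + (2)·(2) + (-3)·(-3) + (0)·(0)) / 4 = 26/4 = 6.5
  s[Y,Z] = ((3)·(-1.6) + (-2)·(2.4) + (2)·(-3.6) + (-3)·(-0.6) + (0)·(3.4)) / 4 = -15/4 = -3.75
  s[Z,Z] = ((-1.6)·(-1.6) + (2.4)·(2.4) + (-3.6)·(-3.6) + (-0.6)·(-0.6) + (3.4)·(3.4)) / 4 = 33.2/4 = 8.3
  Sample standard deviations s_i = √(s[i,i]):
  s(X) = √(6.5) = 2.5495
  s(Y) = √(6.5) = 2.5495
  s(Z) = √(8.3) = 2.881

Step 3 — r_{ij} = s_{ij} / (s_i · s_j):
  r[X,X] = 1 (diagonal).
  r[X,Y] = 0.75 / (2.5495 · 2.5495) = 0.75 / 6.5 = 0.1154
  r[X,Z] = -4.75 / (2.5495 · 2.881) = -4.75 / 7.3451 = -0.6467
  r[Y,Y] = 1 (diagonal).
  r[Y,Z] = -3.75 / (2.5495 · 2.881) = -3.75 / 7.3451 = -0.5105
  r[Z,Z] = 1 (diagonal).

R is symmetric with unit diagonal. Assembling:

R = [[1, 0.1154, -0.6467],
 [0.1154, 1, -0.5105],
 [-0.6467, -0.5105, 1]]


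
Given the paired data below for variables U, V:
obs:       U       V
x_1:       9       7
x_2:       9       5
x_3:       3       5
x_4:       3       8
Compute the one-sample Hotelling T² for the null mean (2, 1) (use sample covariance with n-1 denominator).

Step 1 — sample mean vector:
  mean(U) = (9 + 9 + 3 + 3) / 4 = 24/4 = 6
  mean(V) = (7 + 5 + 5 + 8) / 4 = 25/4 = 6.25
  x̄ = (6, 6.25),  deviation x̄ - mu_0 = (6, 6.25) - (2, 1) = (4, 5.25).

Step 2 — sample covariance matrix, S[i,j] = (1/(n-1)) · Σ_k (x_{k,i} - mean_i) · (x_{k,j} - mean_j), divisor n-1 = 3:
  S[U,U] = ((3)·(3) + (3)·(3) + (-3)·(-3) + (-3)·(-3)) / 3 = 36/3 = 12
  S[U,V] = ((3)·(0.75) + (3)·(-1.25) + (-3)·(-1.25) + (-3)·(1.75)) / 3 = -3/3 = -1
  S[V,V] = ((0.75)·(0.75) + (-1.25)·(-1.25) + (-1.25)·(-1.25) + (1.75)·(1.75)) / 3 = 6.75/3 = 2.25
  S = [[12, -1],
 [-1, 2.25]].

Step 3 — invert S. det(S) = 12·2.25 - (-1)² = 26.
  S^{-1} = (1/det) · [[d, -b], [-b, a]] = [[0.0865, 0.0385],
 [0.0385, 0.4615]].

Step 4 — quadratic form (x̄ - mu_0)^T · S^{-1} · (x̄ - mu_0):
  S^{-1} · (x̄ - mu_0) = (0.5481, 2.5769),
  (x̄ - mu_0)^T · [...] = (4)·(0.5481) + (5.25)·(2.5769) = 15.7212.

Step 5 — scale by n: T² = 4 · 15.7212 = 62.8846.

T² ≈ 62.8846
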